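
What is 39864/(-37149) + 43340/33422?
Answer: 46283842/206932313 ≈ 0.22367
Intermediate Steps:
39864/(-37149) + 43340/33422 = 39864*(-1/37149) + 43340*(1/33422) = -13288/12383 + 21670/16711 = 46283842/206932313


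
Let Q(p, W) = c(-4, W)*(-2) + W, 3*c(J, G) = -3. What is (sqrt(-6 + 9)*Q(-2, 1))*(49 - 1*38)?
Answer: 33*sqrt(3) ≈ 57.158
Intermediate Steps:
c(J, G) = -1 (c(J, G) = (1/3)*(-3) = -1)
Q(p, W) = 2 + W (Q(p, W) = -1*(-2) + W = 2 + W)
(sqrt(-6 + 9)*Q(-2, 1))*(49 - 1*38) = (sqrt(-6 + 9)*(2 + 1))*(49 - 1*38) = (sqrt(3)*3)*(49 - 38) = (3*sqrt(3))*11 = 33*sqrt(3)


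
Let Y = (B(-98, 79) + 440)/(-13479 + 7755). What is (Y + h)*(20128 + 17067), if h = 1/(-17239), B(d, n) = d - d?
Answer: -70585732595/24669009 ≈ -2861.3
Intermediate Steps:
B(d, n) = 0
Y = -110/1431 (Y = (0 + 440)/(-13479 + 7755) = 440/(-5724) = 440*(-1/5724) = -110/1431 ≈ -0.076869)
h = -1/17239 ≈ -5.8008e-5
(Y + h)*(20128 + 17067) = (-110/1431 - 1/17239)*(20128 + 17067) = -1897721/24669009*37195 = -70585732595/24669009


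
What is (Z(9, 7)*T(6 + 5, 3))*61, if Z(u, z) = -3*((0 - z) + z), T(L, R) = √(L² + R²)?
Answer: 0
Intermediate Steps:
Z(u, z) = 0 (Z(u, z) = -3*(-z + z) = -3*0 = 0)
(Z(9, 7)*T(6 + 5, 3))*61 = (0*√((6 + 5)² + 3²))*61 = (0*√(11² + 9))*61 = (0*√(121 + 9))*61 = (0*√130)*61 = 0*61 = 0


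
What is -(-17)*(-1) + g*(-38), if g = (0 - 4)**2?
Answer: -625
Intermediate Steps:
g = 16 (g = (-4)**2 = 16)
-(-17)*(-1) + g*(-38) = -(-17)*(-1) + 16*(-38) = -1*17 - 608 = -17 - 608 = -625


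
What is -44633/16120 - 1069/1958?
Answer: -52311847/15781480 ≈ -3.3148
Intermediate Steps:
-44633/16120 - 1069/1958 = -52311847/15781480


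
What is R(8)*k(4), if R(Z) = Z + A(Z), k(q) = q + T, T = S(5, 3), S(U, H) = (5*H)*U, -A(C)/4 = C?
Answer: -1896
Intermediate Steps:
A(C) = -4*C
S(U, H) = 5*H*U
T = 75 (T = 5*3*5 = 75)
k(q) = 75 + q (k(q) = q + 75 = 75 + q)
R(Z) = -3*Z (R(Z) = Z - 4*Z = -3*Z)
R(8)*k(4) = (-3*8)*(75 + 4) = -24*79 = -1896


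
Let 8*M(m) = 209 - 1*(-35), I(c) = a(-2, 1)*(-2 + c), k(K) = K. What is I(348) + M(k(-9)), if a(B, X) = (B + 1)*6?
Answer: -4091/2 ≈ -2045.5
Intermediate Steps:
a(B, X) = 6 + 6*B (a(B, X) = (1 + B)*6 = 6 + 6*B)
I(c) = 12 - 6*c (I(c) = (6 + 6*(-2))*(-2 + c) = (6 - 12)*(-2 + c) = -6*(-2 + c) = 12 - 6*c)
M(m) = 61/2 (M(m) = (209 - 1*(-35))/8 = (209 + 35)/8 = (1/8)*244 = 61/2)
I(348) + M(k(-9)) = (12 - 6*348) + 61/2 = (12 - 2088) + 61/2 = -2076 + 61/2 = -4091/2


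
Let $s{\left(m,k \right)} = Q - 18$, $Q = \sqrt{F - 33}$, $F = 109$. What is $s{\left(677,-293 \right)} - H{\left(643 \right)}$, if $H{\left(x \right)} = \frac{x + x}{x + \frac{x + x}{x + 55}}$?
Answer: $- \frac{3499}{175} + 2 \sqrt{19} \approx -11.276$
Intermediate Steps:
$Q = 2 \sqrt{19}$ ($Q = \sqrt{109 - 33} = \sqrt{76} = 2 \sqrt{19} \approx 8.7178$)
$H{\left(x \right)} = \frac{2 x}{x + \frac{2 x}{55 + x}}$
$s{\left(m,k \right)} = -18 + 2 \sqrt{19}$ ($s{\left(m,k \right)} = 2 \sqrt{19} - 18 = -18 + 2 \sqrt{19}$)
$s{\left(677,-293 \right)} - H{\left(643 \right)} = \left(-18 + 2 \sqrt{19}\right) - \frac{2 \left(55 + 643\right)}{57 + 643} = \left(-18 + 2 \sqrt{19}\right) - 2 \cdot \frac{1}{700} \cdot 698 = \left(-18 + 2 \sqrt{19}\right) - \frac{349}{175} = - \frac{3499}{175} + 2 \sqrt{19}$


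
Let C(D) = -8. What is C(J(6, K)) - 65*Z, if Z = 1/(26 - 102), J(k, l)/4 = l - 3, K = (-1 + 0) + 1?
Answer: -543/76 ≈ -7.1447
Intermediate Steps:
K = 0 (K = -1 + 1 = 0)
J(k, l) = -12 + 4*l (J(k, l) = 4*(l - 3) = 4*(-3 + l) = -12 + 4*l)
Z = -1/76 (Z = 1/(-76) = -1/76 ≈ -0.013158)
C(J(6, K)) - 65*Z = -8 - 65*(-1/76) = -8 + 65/76 = -543/76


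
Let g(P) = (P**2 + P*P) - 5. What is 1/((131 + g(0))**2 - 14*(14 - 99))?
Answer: 1/17066 ≈ 5.8596e-5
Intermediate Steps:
g(P) = -5 + 2*P**2 (g(P) = (P**2 + P**2) - 5 = 2*P**2 - 5 = -5 + 2*P**2)
1/((131 + g(0))**2 - 14*(14 - 99)) = 1/((131 + (-5 + 2*0**2))**2 - 14*(14 - 99)) = 1/((131 + (-5 + 2*0))**2 - 14*(-85)) = 1/((131 + (-5 + 0))**2 + 1190) = 1/((131 - 5)**2 + 1190) = 1/(126**2 + 1190) = 1/(15876 + 1190) = 1/17066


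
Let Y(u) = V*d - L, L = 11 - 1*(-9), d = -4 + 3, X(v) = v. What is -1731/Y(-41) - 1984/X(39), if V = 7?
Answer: 1549/117 ≈ 13.239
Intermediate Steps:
d = -1
L = 20 (L = 11 + 9 = 20)
Y(u) = -27 (Y(u) = 7*(-1) - 1*20 = -7 - 20 = -27)
-1731/Y(-41) - 1984/X(39) = -1731/(-27) - 1984/39 = -1731*(-1/27) - 1984*1/39 = 577/9 - 1984/39 = 1549/117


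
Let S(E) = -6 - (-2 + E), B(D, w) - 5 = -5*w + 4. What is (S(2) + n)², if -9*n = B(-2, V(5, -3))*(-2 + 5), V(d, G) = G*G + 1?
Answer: 529/9 ≈ 58.778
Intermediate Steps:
V(d, G) = 1 + G² (V(d, G) = G² + 1 = 1 + G²)
B(D, w) = 9 - 5*w (B(D, w) = 5 + (-5*w + 4) = 5 + (4 - 5*w) = 9 - 5*w)
n = 41/3 (n = -(9 - 5*(1 + (-3)²))*(-2 + 5)/9 = -(9 - 5*(1 + 9))*3/9 = -(9 - 5*10)*3/9 = -(9 - 50)*3/9 = -(-41)*3/9 = -⅑*(-123) = 41/3 ≈ 13.667)
S(E) = -4 - E (S(E) = -6 + (2 - E) = -4 - E)
(S(2) + n)² = ((-4 - 1*2) + 41/3)² = ((-4 - 2) + 41/3)² = (-6 + 41/3)² = (23/3)² = 529/9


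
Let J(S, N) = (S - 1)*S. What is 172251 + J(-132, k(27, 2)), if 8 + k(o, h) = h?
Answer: 189807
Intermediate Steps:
k(o, h) = -8 + h
J(S, N) = S*(-1 + S) (J(S, N) = (-1 + S)*S = S*(-1 + S))
172251 + J(-132, k(27, 2)) = 172251 - 132*(-1 - 132) = 172251 - 132*(-133) = 172251 + 17556 = 189807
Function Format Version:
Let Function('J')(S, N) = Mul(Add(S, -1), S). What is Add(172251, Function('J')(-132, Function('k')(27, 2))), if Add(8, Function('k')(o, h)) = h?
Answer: 189807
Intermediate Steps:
Function('k')(o, h) = Add(-8, h)
Function('J')(S, N) = Mul(S, Add(-1, S)) (Function('J')(S, N) = Mul(Add(-1, S), S) = Mul(S, Add(-1, S)))
Add(172251, Function('J')(-132, Function('k')(27, 2))) = Add(172251, Mul(-132, Add(-1, -132))) = Add(172251, Mul(-132, -133)) = Add(172251, 17556) = 189807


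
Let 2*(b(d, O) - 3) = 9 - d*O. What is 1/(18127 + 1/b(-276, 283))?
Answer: 78123/1416135623 ≈ 5.5166e-5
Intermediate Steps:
b(d, O) = 15/2 - O*d/2 (b(d, O) = 3 + (9 - d*O)/2 = 3 + (9 - O*d)/2 = 3 + (9/2 - O*d/2) = 15/2 - O*d/2)
1/(18127 + 1/b(-276, 283)) = 1/(18127 + 1/(15/2 - ½*283*(-276))) = 1/(18127 + 1/(15/2 + 39054)) = 1/(18127 + 1/(78123/2)) = 1/(18127 + 2/78123) = 1/(1416135623/78123) = 78123/1416135623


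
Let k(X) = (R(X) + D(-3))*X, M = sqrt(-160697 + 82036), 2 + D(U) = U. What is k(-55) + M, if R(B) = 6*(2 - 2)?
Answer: 275 + I*sqrt(78661) ≈ 275.0 + 280.47*I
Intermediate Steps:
R(B) = 0 (R(B) = 6*0 = 0)
D(U) = -2 + U
M = I*sqrt(78661) (M = sqrt(-78661) = I*sqrt(78661) ≈ 280.47*I)
k(X) = -5*X (k(X) = (0 + (-2 - 3))*X = (0 - 5)*X = -5*X)
k(-55) + M = -5*(-55) + I*sqrt(78661) = 275 + I*sqrt(78661)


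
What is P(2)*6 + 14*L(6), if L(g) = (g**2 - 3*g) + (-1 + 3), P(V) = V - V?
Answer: 280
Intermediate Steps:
P(V) = 0
L(g) = 2 + g**2 - 3*g (L(g) = (g**2 - 3*g) + 2 = 2 + g**2 - 3*g)
P(2)*6 + 14*L(6) = 0*6 + 14*(2 + 6**2 - 3*6) = 0 + 14*(2 + 36 - 18) = 0 + 14*20 = 0 + 280 = 280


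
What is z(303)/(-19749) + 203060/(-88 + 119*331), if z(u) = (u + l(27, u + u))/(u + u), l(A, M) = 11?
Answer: 1215094107563/235175101047 ≈ 5.1668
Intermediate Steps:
z(u) = (11 + u)/(2*u) (z(u) = (u + 11)/(u + u) = (11 + u)/((2*u)) = (11 + u)*(1/(2*u)) = (11 + u)/(2*u))
z(303)/(-19749) + 203060/(-88 + 119*331) = ((½)*(11 + 303)/303)/(-19749) + 203060/(-88 + 119*331) = ((½)*(1/303)*314)*(-1/19749) + 203060/(-88 + 39389) = (157/303)*(-1/19749) + 203060/39301 = -157/5983947 + 203060*(1/39301) = -157/5983947 + 203060/39301 = 1215094107563/235175101047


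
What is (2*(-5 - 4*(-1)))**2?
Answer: 4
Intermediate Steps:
(2*(-5 - 4*(-1)))**2 = (2*(-5 + 4))**2 = (2*(-1))**2 = (-2)**2 = 4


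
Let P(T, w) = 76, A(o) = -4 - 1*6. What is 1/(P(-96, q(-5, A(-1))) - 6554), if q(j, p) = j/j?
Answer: -1/6478 ≈ -0.00015437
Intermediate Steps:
A(o) = -10 (A(o) = -4 - 6 = -10)
q(j, p) = 1
1/(P(-96, q(-5, A(-1))) - 6554) = 1/(76 - 6554) = 1/(-6478) = -1/6478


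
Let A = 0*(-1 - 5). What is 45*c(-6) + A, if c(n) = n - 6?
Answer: -540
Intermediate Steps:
c(n) = -6 + n
A = 0 (A = 0*(-6) = 0)
45*c(-6) + A = 45*(-6 - 6) + 0 = 45*(-12) + 0 = -540 + 0 = -540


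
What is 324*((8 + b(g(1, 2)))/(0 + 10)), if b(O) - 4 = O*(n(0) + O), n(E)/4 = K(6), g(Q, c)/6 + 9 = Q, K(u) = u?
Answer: 188568/5 ≈ 37714.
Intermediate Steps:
g(Q, c) = -54 + 6*Q
n(E) = 24 (n(E) = 4*6 = 24)
b(O) = 4 + O*(24 + O)
324*((8 + b(g(1, 2)))/(0 + 10)) = 324*((8 + (4 + (-54 + 6*1)² + 24*(-54 + 6*1)))/(0 + 10)) = 324*((8 + (4 + (-54 + 6)² + 24*(-54 + 6)))/10) = 324*((8 + (4 + (-48)² + 24*(-48)))*(⅒)) = 324*((8 + (4 + 2304 - 1152))*(⅒)) = 324*((8 + 1156)*(⅒)) = 324*(1164*(⅒)) = 324*(582/5) = 188568/5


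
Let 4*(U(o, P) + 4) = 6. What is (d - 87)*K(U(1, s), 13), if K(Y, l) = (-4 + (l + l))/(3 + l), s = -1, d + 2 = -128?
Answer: -2387/8 ≈ -298.38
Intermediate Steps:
d = -130 (d = -2 - 128 = -130)
U(o, P) = -5/2 (U(o, P) = -4 + (¼)*6 = -4 + 3/2 = -5/2)
K(Y, l) = (-4 + 2*l)/(3 + l)
(d - 87)*K(U(1, s), 13) = (-130 - 87)*(2*(-2 + 13)/(3 + 13)) = -434*11/16 = -217*11/8 = -2387/8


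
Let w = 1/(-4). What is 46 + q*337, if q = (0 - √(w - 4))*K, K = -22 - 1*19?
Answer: 46 + 13817*I*√17/2 ≈ 46.0 + 28484.0*I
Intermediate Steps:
w = -¼ (w = 1*(-¼) = -¼ ≈ -0.25000)
K = -41 (K = -22 - 19 = -41)
q = 41*I*√17/2 (q = (0 - √(-¼ - 4))*(-41) = (0 - √(-17/4))*(-41) = (0 - I*√17/2)*(-41) = -I*√17/2*(-41) = 41*I*√17/2 ≈ 84.524*I)
46 + q*337 = 46 + (41*I*√17/2)*337 = 46 + 13817*I*√17/2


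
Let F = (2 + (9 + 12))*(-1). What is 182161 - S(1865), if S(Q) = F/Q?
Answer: 339730288/1865 ≈ 1.8216e+5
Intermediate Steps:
F = -23 (F = (2 + 21)*(-1) = 23*(-1) = -23)
S(Q) = -23/Q
182161 - S(1865) = 182161 - (-23)/1865 = 182161 - 1*(-23/1865) = 182161 + 23/1865 = 339730288/1865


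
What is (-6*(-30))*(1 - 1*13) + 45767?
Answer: 43607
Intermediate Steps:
(-6*(-30))*(1 - 1*13) + 45767 = 180*(1 - 13) + 45767 = 180*(-12) + 45767 = -2160 + 45767 = 43607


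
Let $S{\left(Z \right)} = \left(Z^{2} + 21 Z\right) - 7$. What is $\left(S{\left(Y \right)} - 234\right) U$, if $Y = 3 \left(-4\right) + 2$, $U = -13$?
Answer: $4563$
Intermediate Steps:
$Y = -10$ ($Y = -12 + 2 = -10$)
$S{\left(Z \right)} = -7 + Z^{2} + 21 Z$
$\left(S{\left(Y \right)} - 234\right) U = \left(\left(-7 + \left(-10\right)^{2} + 21 \left(-10\right)\right) - 234\right) \left(-13\right) = \left(\left(-7 + 100 - 210\right) - 234\right) \left(-13\right) = \left(-117 - 234\right) \left(-13\right) = \left(-351\right) \left(-13\right) = 4563$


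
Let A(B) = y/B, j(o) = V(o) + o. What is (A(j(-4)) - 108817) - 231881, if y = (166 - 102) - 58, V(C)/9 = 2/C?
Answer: -5791878/17 ≈ -3.4070e+5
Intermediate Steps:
V(C) = 18/C (V(C) = 9*(2/C) = 18/C)
j(o) = o + 18/o (j(o) = 18/o + o = o + 18/o)
y = 6 (y = 64 - 58 = 6)
A(B) = 6/B
(A(j(-4)) - 108817) - 231881 = (6/(-4 + 18/(-4)) - 108817) - 231881 = (6/(-4 + 18*(-¼)) - 108817) - 231881 = (6/(-4 - 9/2) - 108817) - 231881 = (6/(-17/2) - 108817) - 231881 = (6*(-2/17) - 108817) - 231881 = (-12/17 - 108817) - 231881 = -1849901/17 - 231881 = -5791878/17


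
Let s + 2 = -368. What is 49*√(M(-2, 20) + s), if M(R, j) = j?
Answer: 245*I*√14 ≈ 916.71*I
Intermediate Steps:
s = -370 (s = -2 - 368 = -370)
49*√(M(-2, 20) + s) = 49*√(20 - 370) = 49*√(-350) = 49*(5*I*√14) = 245*I*√14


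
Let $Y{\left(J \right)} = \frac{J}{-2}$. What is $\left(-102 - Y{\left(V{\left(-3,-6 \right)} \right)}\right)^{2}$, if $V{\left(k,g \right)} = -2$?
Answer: $10609$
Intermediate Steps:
$Y{\left(J \right)} = - \frac{J}{2}$ ($Y{\left(J \right)} = J \left(- \frac{1}{2}\right) = - \frac{J}{2}$)
$\left(-102 - Y{\left(V{\left(-3,-6 \right)} \right)}\right)^{2} = \left(-102 - \left(- \frac{1}{2}\right) \left(-2\right)\right)^{2} = \left(-102 - 1\right)^{2} = \left(-103\right)^{2} = 10609$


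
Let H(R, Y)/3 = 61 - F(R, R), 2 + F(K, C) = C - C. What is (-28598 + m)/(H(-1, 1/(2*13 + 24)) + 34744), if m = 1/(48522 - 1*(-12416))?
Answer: -1742704923/2128747154 ≈ -0.81865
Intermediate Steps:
F(K, C) = -2 (F(K, C) = -2 + (C - C) = -2 + 0 = -2)
m = 1/60938 (m = 1/(48522 + 12416) = 1/60938 ≈ 1.6410e-5)
H(R, Y) = 189 (H(R, Y) = 3*(61 - 1*(-2)) = 3*(61 + 2) = 3*63 = 189)
(-28598 + m)/(H(-1, 1/(2*13 + 24)) + 34744) = (-28598 + 1/60938)/(189 + 34744) = -1742704923/60938/34933 = -1742704923/60938*1/34933 = -1742704923/2128747154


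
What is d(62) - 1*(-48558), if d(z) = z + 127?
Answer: 48747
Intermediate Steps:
d(z) = 127 + z
d(62) - 1*(-48558) = (127 + 62) - 1*(-48558) = 189 + 48558 = 48747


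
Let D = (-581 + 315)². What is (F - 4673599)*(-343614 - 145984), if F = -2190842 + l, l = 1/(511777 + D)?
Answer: 1957786567545041096/582533 ≈ 3.3608e+12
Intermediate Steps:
D = 70756 (D = (-266)² = 70756)
l = 1/582533 (l = 1/(511777 + 70756) = 1/582533 ≈ 1.7166e-6)
F = -1276237762785/582533 (F = -2190842 + 1/582533 = -1276237762785/582533 ≈ -2.1908e+6)
(F - 4673599)*(-343614 - 145984) = (-1276237762785/582533 - 4673599)*(-343614 - 145984) = -3998763409052/582533*(-489598) = 1957786567545041096/582533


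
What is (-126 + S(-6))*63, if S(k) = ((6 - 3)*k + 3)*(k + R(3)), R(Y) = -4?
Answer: 1512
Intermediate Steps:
S(k) = (-4 + k)*(3 + 3*k) (S(k) = ((6 - 3)*k + 3)*(k - 4) = (3*k + 3)*(-4 + k) = (3 + 3*k)*(-4 + k) = (-4 + k)*(3 + 3*k))
(-126 + S(-6))*63 = (-126 + (-12 - 9*(-6) + 3*(-6)²))*63 = (-126 + (-12 + 54 + 3*36))*63 = (-126 + (-12 + 54 + 108))*63 = (-126 + 150)*63 = 24*63 = 1512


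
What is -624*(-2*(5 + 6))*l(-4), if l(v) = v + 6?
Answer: 27456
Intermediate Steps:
l(v) = 6 + v
-624*(-2*(5 + 6))*l(-4) = -624*(-2*(5 + 6))*(6 - 4) = -624*(-2*11)*2 = -(-13728)*2 = -624*(-44) = 27456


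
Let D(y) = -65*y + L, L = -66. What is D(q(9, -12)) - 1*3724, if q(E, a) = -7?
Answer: -3335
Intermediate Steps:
D(y) = -66 - 65*y (D(y) = -65*y - 66 = -66 - 65*y)
D(q(9, -12)) - 1*3724 = (-66 - 65*(-7)) - 1*3724 = (-66 + 455) - 3724 = 389 - 3724 = -3335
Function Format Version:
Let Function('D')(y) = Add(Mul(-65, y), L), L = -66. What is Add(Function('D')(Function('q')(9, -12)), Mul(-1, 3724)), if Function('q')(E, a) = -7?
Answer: -3335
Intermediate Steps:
Function('D')(y) = Add(-66, Mul(-65, y)) (Function('D')(y) = Add(Mul(-65, y), -66) = Add(-66, Mul(-65, y)))
Add(Function('D')(Function('q')(9, -12)), Mul(-1, 3724)) = Add(Add(-66, Mul(-65, -7)), Mul(-1, 3724)) = Add(Add(-66, 455), -3724) = Add(389, -3724) = -3335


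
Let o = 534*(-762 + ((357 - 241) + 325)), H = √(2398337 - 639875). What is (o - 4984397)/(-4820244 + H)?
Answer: 243649676842/227791671187 + 26992187*√222/1366750027122 ≈ 1.0699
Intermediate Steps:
H = 89*√222 (H = √1758462 = 89*√222 ≈ 1326.1)
o = -171414 (o = 534*(-762 + (116 + 325)) = 534*(-762 + 441) = 534*(-321) = -171414)
(o - 4984397)/(-4820244 + H) = (-171414 - 4984397)/(-4820244 + 89*√222) = -5155811/(-4820244 + 89*√222)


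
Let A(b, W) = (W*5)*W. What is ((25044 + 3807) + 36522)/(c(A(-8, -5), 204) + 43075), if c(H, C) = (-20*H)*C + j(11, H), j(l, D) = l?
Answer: -3113/22234 ≈ -0.14001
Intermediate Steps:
A(b, W) = 5*W² (A(b, W) = (5*W)*W = 5*W²)
c(H, C) = 11 - 20*C*H (c(H, C) = (-20*H)*C + 11 = -20*C*H + 11 = 11 - 20*C*H)
((25044 + 3807) + 36522)/(c(A(-8, -5), 204) + 43075) = ((25044 + 3807) + 36522)/((11 - 20*204*5*(-5)²) + 43075) = (28851 + 36522)/((11 - 20*204*5*25) + 43075) = 65373/((11 - 20*204*125) + 43075) = 65373/((11 - 510000) + 43075) = 65373/(-509989 + 43075) = 65373/(-466914) = 65373*(-1/466914) = -3113/22234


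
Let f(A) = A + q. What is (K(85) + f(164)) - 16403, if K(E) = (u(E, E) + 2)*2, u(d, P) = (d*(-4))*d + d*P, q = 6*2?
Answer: -59573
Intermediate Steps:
q = 12
u(d, P) = -4*d**2 + P*d (u(d, P) = (-4*d)*d + P*d = -4*d**2 + P*d)
f(A) = 12 + A (f(A) = A + 12 = 12 + A)
K(E) = 4 - 6*E**2 (K(E) = (E*(E - 4*E) + 2)*2 = (E*(-3*E) + 2)*2 = (-3*E**2 + 2)*2 = (2 - 3*E**2)*2 = 4 - 6*E**2)
(K(85) + f(164)) - 16403 = ((4 - 6*85**2) + (12 + 164)) - 16403 = ((4 - 6*7225) + 176) - 16403 = ((4 - 43350) + 176) - 16403 = (-43346 + 176) - 16403 = -43170 - 16403 = -59573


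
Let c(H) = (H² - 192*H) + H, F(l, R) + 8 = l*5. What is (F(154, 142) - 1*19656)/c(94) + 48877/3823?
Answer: 5509492/370831 ≈ 14.857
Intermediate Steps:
F(l, R) = -8 + 5*l (F(l, R) = -8 + l*5 = -8 + 5*l)
c(H) = H² - 191*H
(F(154, 142) - 1*19656)/c(94) + 48877/3823 = ((-8 + 5*154) - 1*19656)/((94*(-191 + 94))) + 48877/3823 = ((-8 + 770) - 19656)/((94*(-97))) + 48877*(1/3823) = (762 - 19656)/(-9118) + 48877/3823 = -18894*(-1/9118) + 48877/3823 = 201/97 + 48877/3823 = 5509492/370831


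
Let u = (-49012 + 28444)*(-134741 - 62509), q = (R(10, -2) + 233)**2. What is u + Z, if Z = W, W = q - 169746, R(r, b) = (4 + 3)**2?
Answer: 4056947778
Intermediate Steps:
R(r, b) = 49 (R(r, b) = 7**2 = 49)
q = 79524 (q = (49 + 233)**2 = 282**2 = 79524)
u = 4057038000 (u = -20568*(-197250) = 4057038000)
W = -90222 (W = 79524 - 169746 = -90222)
Z = -90222
u + Z = 4057038000 - 90222 = 4056947778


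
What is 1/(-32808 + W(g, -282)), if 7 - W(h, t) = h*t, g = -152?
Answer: -1/75665 ≈ -1.3216e-5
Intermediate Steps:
W(h, t) = 7 - h*t
1/(-32808 + W(g, -282)) = 1/(-32808 + (7 - 1*(-152)*(-282))) = 1/(-32808 + (7 - 42864)) = 1/(-32808 - 42857) = 1/(-75665) = -1/75665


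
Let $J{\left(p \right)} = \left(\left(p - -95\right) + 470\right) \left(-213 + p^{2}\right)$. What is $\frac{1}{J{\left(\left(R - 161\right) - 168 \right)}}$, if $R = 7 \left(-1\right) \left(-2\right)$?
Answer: $\frac{1}{24753000} \approx 4.0399 \cdot 10^{-8}$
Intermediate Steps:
$R = 14$ ($R = \left(-7\right) \left(-2\right) = 14$)
$J{\left(p \right)} = \left(-213 + p^{2}\right) \left(565 + p\right)$ ($J{\left(p \right)} = \left(\left(p + 95\right) + 470\right) \left(-213 + p^{2}\right) = \left(\left(95 + p\right) + 470\right) \left(-213 + p^{2}\right) = \left(565 + p\right) \left(-213 + p^{2}\right) = \left(-213 + p^{2}\right) \left(565 + p\right)$)
$\frac{1}{J{\left(\left(R - 161\right) - 168 \right)}} = \frac{1}{-120345 + \left(\left(14 - 161\right) - 168\right)^{3} - 213 \left(\left(14 - 161\right) - 168\right) + 565 \left(\left(14 - 161\right) - 168\right)^{2}} = \frac{1}{-120345 + \left(-147 - 168\right)^{3} - 213 \left(-147 - 168\right) + 565 \left(-147 - 168\right)^{2}} = \frac{1}{-120345 + \left(-315\right)^{3} - -67095 + 565 \left(-315\right)^{2}} = \frac{1}{-120345 - 31255875 + 67095 + 565 \cdot 99225} = \frac{1}{-120345 - 31255875 + 67095 + 56062125} = \frac{1}{24753000}$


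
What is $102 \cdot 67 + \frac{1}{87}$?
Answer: $\frac{594559}{87} \approx 6834.0$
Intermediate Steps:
$102 \cdot 67 + \frac{1}{87} = 6834 + \frac{1}{87} = \frac{594559}{87}$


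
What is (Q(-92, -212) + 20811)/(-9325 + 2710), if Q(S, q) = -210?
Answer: -109/35 ≈ -3.1143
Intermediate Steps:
(Q(-92, -212) + 20811)/(-9325 + 2710) = (-210 + 20811)/(-9325 + 2710) = 20601/(-6615) = 20601*(-1/6615) = -109/35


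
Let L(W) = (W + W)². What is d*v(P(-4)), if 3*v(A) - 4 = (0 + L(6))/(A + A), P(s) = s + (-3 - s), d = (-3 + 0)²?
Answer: -60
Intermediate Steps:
L(W) = 4*W² (L(W) = (2*W)² = 4*W²)
d = 9 (d = (-3)² = 9)
P(s) = -3
v(A) = 4/3 + 24/A (v(A) = 4/3 + ((0 + 4*6²)/(A + A))/3 = 4/3 + ((0 + 4*36)/((2*A)))/3 = 4/3 + ((0 + 144)*(1/(2*A)))/3 = 4/3 + (144*(1/(2*A)))/3 = 4/3 + (72/A)/3 = 4/3 + 24/A)
d*v(P(-4)) = 9*(4/3 + 24/(-3)) = 9*(4/3 + 24*(-⅓)) = 9*(4/3 - 8) = 9*(-20/3) = -60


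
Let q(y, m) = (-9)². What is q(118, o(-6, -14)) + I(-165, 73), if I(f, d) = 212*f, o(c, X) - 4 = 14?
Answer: -34899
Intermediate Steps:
o(c, X) = 18 (o(c, X) = 4 + 14 = 18)
q(y, m) = 81
q(118, o(-6, -14)) + I(-165, 73) = 81 + 212*(-165) = 81 - 34980 = -34899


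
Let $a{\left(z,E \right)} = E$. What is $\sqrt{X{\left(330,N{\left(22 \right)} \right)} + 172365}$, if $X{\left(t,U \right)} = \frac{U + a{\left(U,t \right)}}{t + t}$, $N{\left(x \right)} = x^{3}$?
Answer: $\frac{\sqrt{155143470}}{30} \approx 415.19$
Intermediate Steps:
$X{\left(t,U \right)} = \frac{U + t}{2 t}$ ($X{\left(t,U \right)} = \frac{U + t}{t + t} = \frac{U + t}{2 t}$)
$\sqrt{X{\left(330,N{\left(22 \right)} \right)} + 172365} = \sqrt{\frac{22^{3} + 330}{2 \cdot 330} + 172365} = \sqrt{\frac{1}{2} \cdot \frac{1}{330} \left(10648 + 330\right) + 172365} = \sqrt{\frac{1}{2} \cdot \frac{1}{330} \cdot 10978 + 172365} = \sqrt{\frac{499}{30} + 172365} = \sqrt{\frac{5171449}{30}} = \frac{\sqrt{155143470}}{30}$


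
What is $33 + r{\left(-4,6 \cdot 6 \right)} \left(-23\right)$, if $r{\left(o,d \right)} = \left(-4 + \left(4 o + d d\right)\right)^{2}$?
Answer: $-37448015$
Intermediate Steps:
$r{\left(o,d \right)} = \left(-4 + d^{2} + 4 o\right)^{2}$ ($r{\left(o,d \right)} = \left(-4 + \left(4 o + d^{2}\right)\right)^{2} = \left(-4 + \left(d^{2} + 4 o\right)\right)^{2} = \left(-4 + d^{2} + 4 o\right)^{2}$)
$33 + r{\left(-4,6 \cdot 6 \right)} \left(-23\right) = 33 + \left(-4 + \left(6 \cdot 6\right)^{2} + 4 \left(-4\right)\right)^{2} \left(-23\right) = 33 + \left(-4 + 36^{2} - 16\right)^{2} \left(-23\right) = 33 + \left(-4 + 1296 - 16\right)^{2} \left(-23\right) = 33 + 1276^{2} \left(-23\right) = 33 + 1628176 \left(-23\right) = 33 - 37448048 = -37448015$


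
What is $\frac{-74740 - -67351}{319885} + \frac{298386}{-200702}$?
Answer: $- \frac{48466096344}{32100779635} \approx -1.5098$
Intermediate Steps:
$\frac{-74740 - -67351}{319885} + \frac{298386}{-200702} = \left(-74740 + 67351\right) \frac{1}{319885} + 298386 \left(- \frac{1}{200702}\right) = \left(-7389\right) \frac{1}{319885} - \frac{149193}{100351} = - \frac{7389}{319885} - \frac{149193}{100351} = - \frac{48466096344}{32100779635}$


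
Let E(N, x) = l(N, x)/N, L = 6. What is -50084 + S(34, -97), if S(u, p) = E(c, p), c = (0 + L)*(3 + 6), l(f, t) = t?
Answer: -2704633/54 ≈ -50086.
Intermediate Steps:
c = 54 (c = (0 + 6)*(3 + 6) = 6*9 = 54)
E(N, x) = x/N
S(u, p) = p/54
-50084 + S(34, -97) = -50084 + (1/54)*(-97) = -50084 - 97/54 = -2704633/54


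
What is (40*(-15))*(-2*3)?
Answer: 3600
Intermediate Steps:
(40*(-15))*(-2*3) = -600*(-6) = 3600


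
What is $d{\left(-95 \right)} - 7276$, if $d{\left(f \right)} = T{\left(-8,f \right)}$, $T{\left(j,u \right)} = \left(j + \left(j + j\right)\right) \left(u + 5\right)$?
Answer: $-5116$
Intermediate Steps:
$T{\left(j,u \right)} = 3 j \left(5 + u\right)$ ($T{\left(j,u \right)} = \left(j + 2 j\right) \left(5 + u\right) = 3 j \left(5 + u\right)$)
$d{\left(f \right)} = -120 - 24 f$ ($d{\left(f \right)} = 3 \left(-8\right) \left(5 + f\right) = -120 - 24 f$)
$d{\left(-95 \right)} - 7276 = \left(-120 - -2280\right) - 7276 = \left(-120 + 2280\right) - 7276 = 2160 - 7276 = -5116$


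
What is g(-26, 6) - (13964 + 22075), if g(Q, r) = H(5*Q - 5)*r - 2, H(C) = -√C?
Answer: -36041 - 18*I*√15 ≈ -36041.0 - 69.714*I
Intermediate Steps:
g(Q, r) = -2 - r*√(-5 + 5*Q) (g(Q, r) = (-√(5*Q - 5))*r - 2 = (-√(-5 + 5*Q))*r - 2 = -r*√(-5 + 5*Q) - 2 = -2 - r*√(-5 + 5*Q))
g(-26, 6) - (13964 + 22075) = (-2 - 1*6*√(-5 + 5*(-26))) - (13964 + 22075) = (-2 - 1*6*√(-5 - 130)) - 1*36039 = (-2 - 1*6*√(-135)) - 36039 = (-2 - 1*6*3*I*√15) - 36039 = (-2 - 18*I*√15) - 36039 = -36041 - 18*I*√15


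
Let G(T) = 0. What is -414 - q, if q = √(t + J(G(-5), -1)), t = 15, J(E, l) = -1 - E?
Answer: -414 - √14 ≈ -417.74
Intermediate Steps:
q = √14 (q = √(15 + (-1 - 1*0)) = √(15 + (-1 + 0)) = √(15 - 1) = √14 ≈ 3.7417)
-414 - q = -414 - √14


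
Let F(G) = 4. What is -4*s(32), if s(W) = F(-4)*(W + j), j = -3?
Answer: -464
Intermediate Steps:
s(W) = -12 + 4*W (s(W) = 4*(W - 3) = 4*(-3 + W) = -12 + 4*W)
-4*s(32) = -4*(-12 + 4*32) = -4*(-12 + 128) = -4*116 = -464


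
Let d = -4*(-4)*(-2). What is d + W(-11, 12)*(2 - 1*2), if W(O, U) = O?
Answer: -32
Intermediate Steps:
d = -32 (d = 16*(-2) = -32)
d + W(-11, 12)*(2 - 1*2) = -32 - 11*(2 - 1*2) = -32 - 11*(2 - 2) = -32 - 11*0 = -32 + 0 = -32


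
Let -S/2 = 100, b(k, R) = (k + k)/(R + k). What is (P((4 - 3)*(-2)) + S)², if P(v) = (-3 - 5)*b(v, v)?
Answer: 43264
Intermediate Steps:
b(k, R) = 2*k/(R + k) (b(k, R) = (2*k)/(R + k) = 2*k/(R + k))
P(v) = -8 (P(v) = (-3 - 5)*(2*v/(v + v)) = -16*v/(2*v) = -16*v*1/(2*v) = -8*1 = -8)
S = -200 (S = -2*100 = -200)
(P((4 - 3)*(-2)) + S)² = (-8 - 200)² = (-208)² = 43264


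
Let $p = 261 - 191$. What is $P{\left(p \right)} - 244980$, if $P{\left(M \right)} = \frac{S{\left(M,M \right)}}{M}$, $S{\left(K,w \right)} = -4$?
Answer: $- \frac{8574302}{35} \approx -2.4498 \cdot 10^{5}$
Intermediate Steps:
$p = 70$
$P{\left(M \right)} = - \frac{4}{M}$
$P{\left(p \right)} - 244980 = - \frac{4}{70} - 244980 = \left(-4\right) \frac{1}{70} - 244980 = - \frac{2}{35} - 244980 = - \frac{8574302}{35}$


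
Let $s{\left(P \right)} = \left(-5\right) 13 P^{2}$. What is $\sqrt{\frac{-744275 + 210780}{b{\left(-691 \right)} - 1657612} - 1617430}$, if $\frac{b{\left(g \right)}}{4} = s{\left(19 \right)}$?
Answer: $\frac{i \sqrt{34456353781804795}}{145956} \approx 1271.8 i$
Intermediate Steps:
$s{\left(P \right)} = - 65 P^{2}$
$b{\left(g \right)} = -93860$ ($b{\left(g \right)} = 4 \left(- 65 \cdot 19^{2}\right) = 4 \left(\left(-65\right) 361\right) = 4 \left(-23465\right) = -93860$)
$\sqrt{\frac{-744275 + 210780}{b{\left(-691 \right)} - 1657612} - 1617430} = \sqrt{\frac{-744275 + 210780}{-93860 - 1657612} - 1617430} = \sqrt{- \frac{533495}{-1751472} - 1617430} = \sqrt{\left(-533495\right) \left(- \frac{1}{1751472}\right) - 1617430} = \sqrt{\frac{533495}{1751472} - 1617430} = \sqrt{- \frac{2832882823465}{1751472}} = \frac{i \sqrt{34456353781804795}}{145956}$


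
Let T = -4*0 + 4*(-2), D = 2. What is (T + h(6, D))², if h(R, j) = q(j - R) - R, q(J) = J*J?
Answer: 4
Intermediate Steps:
T = -8 (T = -1*0 - 8 = 0 - 8 = -8)
q(J) = J²
h(R, j) = (j - R)² - R
(T + h(6, D))² = (-8 + ((6 - 1*2)² - 1*6))² = (-8 + ((6 - 2)² - 6))² = (-8 + (4² - 6))² = (-8 + (16 - 6))² = (-8 + 10)² = 2² = 4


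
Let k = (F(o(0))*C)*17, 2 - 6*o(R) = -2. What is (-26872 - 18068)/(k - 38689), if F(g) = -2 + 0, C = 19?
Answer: 8988/7867 ≈ 1.1425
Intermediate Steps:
o(R) = ⅔ (o(R) = ⅓ - ⅙*(-2) = ⅓ + ⅓ = ⅔)
F(g) = -2
k = -646 (k = -2*19*17 = -38*17 = -646)
(-26872 - 18068)/(k - 38689) = (-26872 - 18068)/(-646 - 38689) = -44940/(-39335) = -44940*(-1/39335) = 8988/7867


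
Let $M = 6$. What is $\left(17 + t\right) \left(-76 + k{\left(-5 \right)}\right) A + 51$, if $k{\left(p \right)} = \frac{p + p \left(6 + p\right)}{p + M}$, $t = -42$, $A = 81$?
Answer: $174201$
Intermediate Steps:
$k{\left(p \right)} = \frac{p + p \left(6 + p\right)}{6 + p}$ ($k{\left(p \right)} = \frac{p + p \left(6 + p\right)}{p + 6} = \frac{p + p \left(6 + p\right)}{6 + p}$)
$\left(17 + t\right) \left(-76 + k{\left(-5 \right)}\right) A + 51 = \left(17 - 42\right) \left(-76 - \frac{5 \left(7 - 5\right)}{6 - 5}\right) 81 + 51 = - 25 \left(-76 - 5 \cdot 1^{-1} \cdot 2\right) 81 + 51 = - 25 \left(-76 - 5 \cdot 2\right) 81 + 51 = - 25 \left(-76 - 10\right) 81 + 51 = \left(-25\right) \left(-86\right) 81 + 51 = 2150 \cdot 81 + 51 = 174150 + 51 = 174201$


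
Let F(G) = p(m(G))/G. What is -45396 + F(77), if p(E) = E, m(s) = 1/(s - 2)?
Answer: -262161899/5775 ≈ -45396.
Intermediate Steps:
m(s) = 1/(-2 + s)
F(G) = 1/(G*(-2 + G)) (F(G) = 1/((-2 + G)*G) = 1/(G*(-2 + G)))
-45396 + F(77) = -45396 + 1/(77*(-2 + 77)) = -45396 + (1/77)/75 = -45396 + (1/77)*(1/75) = -45396 + 1/5775 = -262161899/5775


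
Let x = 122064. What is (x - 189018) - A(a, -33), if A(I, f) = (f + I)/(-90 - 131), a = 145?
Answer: -14796722/221 ≈ -66954.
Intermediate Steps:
A(I, f) = -I/221 - f/221 (A(I, f) = (I + f)/(-221) = (I + f)*(-1/221) = -I/221 - f/221)
(x - 189018) - A(a, -33) = (122064 - 189018) - (-1/221*145 - 1/221*(-33)) = -66954 - (-145/221 + 33/221) = -66954 - 1*(-112/221) = -66954 + 112/221 = -14796722/221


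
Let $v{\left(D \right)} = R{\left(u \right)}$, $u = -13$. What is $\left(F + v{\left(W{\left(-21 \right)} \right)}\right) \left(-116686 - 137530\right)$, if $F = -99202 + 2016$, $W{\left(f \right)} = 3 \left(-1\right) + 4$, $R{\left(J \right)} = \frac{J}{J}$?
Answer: $24705981960$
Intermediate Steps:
$R{\left(J \right)} = 1$
$W{\left(f \right)} = 1$ ($W{\left(f \right)} = -3 + 4 = 1$)
$v{\left(D \right)} = 1$
$F = -97186$
$\left(F + v{\left(W{\left(-21 \right)} \right)}\right) \left(-116686 - 137530\right) = \left(-97186 + 1\right) \left(-116686 - 137530\right) = \left(-97185\right) \left(-254216\right) = 24705981960$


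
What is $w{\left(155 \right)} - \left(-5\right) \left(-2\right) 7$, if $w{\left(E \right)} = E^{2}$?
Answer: $23955$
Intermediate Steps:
$w{\left(155 \right)} - \left(-5\right) \left(-2\right) 7 = 155^{2} - \left(-5\right) \left(-2\right) 7 = 24025 - 10 \cdot 7 = 24025 - 70 = 23955$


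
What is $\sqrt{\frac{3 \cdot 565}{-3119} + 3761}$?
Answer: $\frac{4 \sqrt{2286395426}}{3119} \approx 61.323$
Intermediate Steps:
$\sqrt{\frac{3 \cdot 565}{-3119} + 3761} = \sqrt{1695 \left(- \frac{1}{3119}\right) + 3761} = \sqrt{- \frac{1695}{3119} + 3761} = \sqrt{\frac{11728864}{3119}} = \frac{4 \sqrt{2286395426}}{3119}$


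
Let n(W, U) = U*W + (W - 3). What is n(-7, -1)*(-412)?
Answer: 1236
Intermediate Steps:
n(W, U) = -3 + W + U*W (n(W, U) = U*W + (-3 + W) = -3 + W + U*W)
n(-7, -1)*(-412) = (-3 - 7 - 1*(-7))*(-412) = (-3 - 7 + 7)*(-412) = -3*(-412) = 1236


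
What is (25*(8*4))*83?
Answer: 66400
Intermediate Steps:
(25*(8*4))*83 = (25*32)*83 = 800*83 = 66400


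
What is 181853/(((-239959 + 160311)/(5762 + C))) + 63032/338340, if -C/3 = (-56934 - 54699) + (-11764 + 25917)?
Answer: -2293476322834913/3368513040 ≈ -6.8086e+5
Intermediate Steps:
C = 292440 (C = -3*((-56934 - 54699) + (-11764 + 25917)) = -3*(-111633 + 14153) = -3*(-97480) = 292440)
181853/(((-239959 + 160311)/(5762 + C))) + 63032/338340 = 181853/(((-239959 + 160311)/(5762 + 292440))) + 63032/338340 = 181853/((-79648/298202)) + 63032*(1/338340) = 181853/((-79648*1/298202)) + 15758/84585 = 181853/(-39824/149101) + 15758/84585 = 181853*(-149101/39824) + 15758/84585 = -27114464153/39824 + 15758/84585 = -2293476322834913/3368513040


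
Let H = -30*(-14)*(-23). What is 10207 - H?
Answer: 19867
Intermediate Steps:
H = -9660 (H = 420*(-23) = -9660)
10207 - H = 10207 - 1*(-9660) = 10207 + 9660 = 19867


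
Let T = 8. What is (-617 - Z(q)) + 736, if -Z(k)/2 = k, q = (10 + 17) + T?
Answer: 189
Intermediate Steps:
q = 35 (q = (10 + 17) + 8 = 27 + 8 = 35)
Z(k) = -2*k
(-617 - Z(q)) + 736 = (-617 - (-2)*35) + 736 = (-617 - 1*(-70)) + 736 = (-617 + 70) + 736 = -547 + 736 = 189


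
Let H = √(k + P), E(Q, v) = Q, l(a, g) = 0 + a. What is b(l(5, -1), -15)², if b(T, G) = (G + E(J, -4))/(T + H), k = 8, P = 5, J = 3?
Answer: 144/(5 + √13)² ≈ 1.9445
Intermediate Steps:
l(a, g) = a
H = √13 (H = √(8 + 5) = √13 ≈ 3.6056)
b(T, G) = (3 + G)/(T + √13) (b(T, G) = (G + 3)/(T + √13) = (3 + G)/(T + √13))
b(l(5, -1), -15)² = ((3 - 15)/(5 + √13))² = (-12/(5 + √13))² = 144/(5 + √13)²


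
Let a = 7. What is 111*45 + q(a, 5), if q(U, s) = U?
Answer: 5002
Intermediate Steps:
111*45 + q(a, 5) = 111*45 + 7 = 4995 + 7 = 5002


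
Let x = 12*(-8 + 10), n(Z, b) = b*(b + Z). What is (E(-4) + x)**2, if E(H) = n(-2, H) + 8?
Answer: 3136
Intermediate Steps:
n(Z, b) = b*(Z + b)
E(H) = 8 + H*(-2 + H) (E(H) = H*(-2 + H) + 8 = 8 + H*(-2 + H))
x = 24 (x = 12*2 = 24)
(E(-4) + x)**2 = ((8 - 4*(-2 - 4)) + 24)**2 = ((8 - 4*(-6)) + 24)**2 = ((8 + 24) + 24)**2 = (32 + 24)**2 = 56**2 = 3136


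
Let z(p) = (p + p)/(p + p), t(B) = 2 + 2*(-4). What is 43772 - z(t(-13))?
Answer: 43771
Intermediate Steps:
t(B) = -6 (t(B) = 2 - 8 = -6)
z(p) = 1 (z(p) = (2*p)/((2*p)) = (2*p)*(1/(2*p)) = 1)
43772 - z(t(-13)) = 43772 - 1*1 = 43772 - 1 = 43771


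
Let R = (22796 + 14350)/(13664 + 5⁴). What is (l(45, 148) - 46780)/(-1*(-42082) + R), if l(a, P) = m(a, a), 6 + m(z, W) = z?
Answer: -222627383/200448948 ≈ -1.1106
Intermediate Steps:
m(z, W) = -6 + z
l(a, P) = -6 + a
R = 12382/4763 (R = 37146/(13664 + 625) = 37146/14289 = 37146*(1/14289) = 12382/4763 ≈ 2.5996)
(l(45, 148) - 46780)/(-1*(-42082) + R) = ((-6 + 45) - 46780)/(-1*(-42082) + 12382/4763) = (39 - 46780)/(42082 + 12382/4763) = -46741/200448948/4763 = -46741*4763/200448948 = -222627383/200448948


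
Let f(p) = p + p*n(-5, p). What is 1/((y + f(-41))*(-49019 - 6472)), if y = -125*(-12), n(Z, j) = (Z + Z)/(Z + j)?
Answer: -23/1850735832 ≈ -1.2427e-8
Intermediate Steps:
n(Z, j) = 2*Z/(Z + j) (n(Z, j) = (2*Z)/(Z + j) = 2*Z/(Z + j))
f(p) = p - 10*p/(-5 + p) (f(p) = p + p*(2*(-5)/(-5 + p)) = p + p*(-10/(-5 + p)) = p - 10*p/(-5 + p))
y = 1500
1/((y + f(-41))*(-49019 - 6472)) = 1/((1500 - 41*(-15 - 41)/(-5 - 41))*(-49019 - 6472)) = 1/((1500 - 41*(-56)/(-46))*(-55491)) = 1/((1500 - 41*(-1/46)*(-56))*(-55491)) = 1/((1500 - 1148/23)*(-55491)) = 1/((33352/23)*(-55491)) = 1/(-1850735832/23) = -23/1850735832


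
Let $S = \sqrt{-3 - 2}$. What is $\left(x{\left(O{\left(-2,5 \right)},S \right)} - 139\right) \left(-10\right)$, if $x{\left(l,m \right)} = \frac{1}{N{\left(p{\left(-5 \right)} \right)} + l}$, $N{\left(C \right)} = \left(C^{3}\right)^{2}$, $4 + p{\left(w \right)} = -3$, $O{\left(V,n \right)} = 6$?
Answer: $\frac{32708088}{23531} \approx 1390.0$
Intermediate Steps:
$p{\left(w \right)} = -7$ ($p{\left(w \right)} = -4 - 3 = -7$)
$S = i \sqrt{5}$ ($S = \sqrt{-5} = i \sqrt{5} \approx 2.2361 i$)
$N{\left(C \right)} = C^{6}$
$x{\left(l,m \right)} = \frac{1}{117649 + l}$ ($x{\left(l,m \right)} = \frac{1}{\left(-7\right)^{6} + l} = \frac{1}{117649 + l}$)
$\left(x{\left(O{\left(-2,5 \right)},S \right)} - 139\right) \left(-10\right) = \left(\frac{1}{117649 + 6} - 139\right) \left(-10\right) = \left(\frac{1}{117655} - 139\right) \left(-10\right) = \left(- \frac{16354044}{117655}\right) \left(-10\right) = \frac{32708088}{23531}$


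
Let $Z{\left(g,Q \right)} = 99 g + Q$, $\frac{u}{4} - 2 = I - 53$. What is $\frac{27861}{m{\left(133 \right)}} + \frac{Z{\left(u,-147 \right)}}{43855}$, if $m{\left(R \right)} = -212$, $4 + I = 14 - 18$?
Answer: $- \frac{1226828487}{9297260} \approx -131.96$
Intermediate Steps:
$I = -8$ ($I = -4 + \left(14 - 18\right) = -4 - 4 = -8$)
$u = -236$ ($u = 8 + 4 \left(-8 - 53\right) = 8 + 4 \left(-61\right) = 8 - 244 = -236$)
$Z{\left(g,Q \right)} = Q + 99 g$
$\frac{27861}{m{\left(133 \right)}} + \frac{Z{\left(u,-147 \right)}}{43855} = \frac{27861}{-212} + \frac{-147 + 99 \left(-236\right)}{43855} = 27861 \left(- \frac{1}{212}\right) + \left(-147 - 23364\right) \frac{1}{43855} = - \frac{27861}{212} - \frac{23511}{43855} = - \frac{1226828487}{9297260}$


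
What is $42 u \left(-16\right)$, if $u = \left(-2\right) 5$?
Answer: $6720$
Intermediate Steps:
$u = -10$
$42 u \left(-16\right) = 42 \left(-10\right) \left(-16\right) = \left(-420\right) \left(-16\right) = 6720$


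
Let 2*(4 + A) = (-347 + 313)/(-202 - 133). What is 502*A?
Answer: -664146/335 ≈ -1982.5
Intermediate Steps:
A = -1323/335 (A = -4 + ((-347 + 313)/(-202 - 133))/2 = -4 + (-34/(-335))/2 = -4 + (-34*(-1/335))/2 = -4 + (½)*(34/335) = -4 + 17/335 = -1323/335 ≈ -3.9493)
502*A = 502*(-1323/335) = -664146/335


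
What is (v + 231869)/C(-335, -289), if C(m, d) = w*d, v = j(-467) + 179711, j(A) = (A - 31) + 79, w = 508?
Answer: -411161/146812 ≈ -2.8006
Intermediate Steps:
j(A) = 48 + A (j(A) = (-31 + A) + 79 = 48 + A)
v = 179292 (v = (48 - 467) + 179711 = -419 + 179711 = 179292)
C(m, d) = 508*d
(v + 231869)/C(-335, -289) = (179292 + 231869)/((508*(-289))) = 411161/(-146812) = 411161*(-1/146812) = -411161/146812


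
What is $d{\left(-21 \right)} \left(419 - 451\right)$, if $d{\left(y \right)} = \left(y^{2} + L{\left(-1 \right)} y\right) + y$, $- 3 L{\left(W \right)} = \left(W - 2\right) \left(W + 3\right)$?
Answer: $-12096$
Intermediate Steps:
$L{\left(W \right)} = - \frac{\left(-2 + W\right) \left(3 + W\right)}{3}$ ($L{\left(W \right)} = - \frac{\left(W - 2\right) \left(W + 3\right)}{3} = - \frac{\left(-2 + W\right) \left(3 + W\right)}{3}$)
$d{\left(y \right)} = y^{2} + 3 y$ ($d{\left(y \right)} = \left(y^{2} + \left(2 - - \frac{1}{3} - \frac{\left(-1\right)^{2}}{3}\right) y\right) + y = \left(y^{2} + \left(2 + \frac{1}{3} - \frac{1}{3}\right) y\right) + y = \left(y^{2} + 2 y\right) + y = y^{2} + 3 y$)
$d{\left(-21 \right)} \left(419 - 451\right) = - 21 \left(3 - 21\right) \left(419 - 451\right) = \left(-21\right) \left(-18\right) \left(-32\right) = 378 \left(-32\right) = -12096$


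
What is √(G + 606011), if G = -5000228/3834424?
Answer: √556877740588971054/958606 ≈ 778.47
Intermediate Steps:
G = -1250057/958606 (G = -5000228*1/3834424 = -1250057/958606 ≈ -1.3040)
√(G + 606011) = √(-1250057/958606 + 606011) = √(580924530609/958606) = √556877740588971054/958606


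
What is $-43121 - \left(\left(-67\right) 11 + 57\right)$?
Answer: $-42441$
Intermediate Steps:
$-43121 - \left(\left(-67\right) 11 + 57\right) = -43121 - \left(-737 + 57\right) = -43121 - -680 = -43121 + 680 = -42441$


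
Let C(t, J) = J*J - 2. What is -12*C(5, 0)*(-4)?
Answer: -96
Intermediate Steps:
C(t, J) = -2 + J² (C(t, J) = J² - 2 = -2 + J²)
-12*C(5, 0)*(-4) = -12*(-2 + 0²)*(-4) = -12*(-2 + 0)*(-4) = -12*(-2)*(-4) = 24*(-4) = -96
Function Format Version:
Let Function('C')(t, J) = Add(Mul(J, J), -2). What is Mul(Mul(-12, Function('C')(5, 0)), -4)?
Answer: -96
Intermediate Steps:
Function('C')(t, J) = Add(-2, Pow(J, 2)) (Function('C')(t, J) = Add(Pow(J, 2), -2) = Add(-2, Pow(J, 2)))
Mul(Mul(-12, Function('C')(5, 0)), -4) = Mul(Mul(-12, Add(-2, Pow(0, 2))), -4) = Mul(Mul(-12, Add(-2, 0)), -4) = Mul(Mul(-12, -2), -4) = Mul(24, -4) = -96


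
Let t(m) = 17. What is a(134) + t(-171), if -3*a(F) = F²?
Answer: -17905/3 ≈ -5968.3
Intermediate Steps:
a(F) = -F²/3
a(134) + t(-171) = -⅓*134² + 17 = -⅓*17956 + 17 = -17956/3 + 17 = -17905/3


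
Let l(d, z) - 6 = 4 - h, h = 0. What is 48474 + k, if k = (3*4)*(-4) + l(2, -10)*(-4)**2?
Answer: 48586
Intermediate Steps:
l(d, z) = 10 (l(d, z) = 6 + (4 - 1*0) = 6 + (4 + 0) = 6 + 4 = 10)
k = 112 (k = (3*4)*(-4) + 10*(-4)**2 = 12*(-4) + 10*16 = -48 + 160 = 112)
48474 + k = 48474 + 112 = 48586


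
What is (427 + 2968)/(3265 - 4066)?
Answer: -3395/801 ≈ -4.2384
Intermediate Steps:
(427 + 2968)/(3265 - 4066) = 3395/(-801) = 3395*(-1/801) = -3395/801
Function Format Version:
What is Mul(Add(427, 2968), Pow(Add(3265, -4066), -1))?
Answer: Rational(-3395, 801) ≈ -4.2384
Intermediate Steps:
Mul(Add(427, 2968), Pow(Add(3265, -4066), -1)) = Mul(3395, Pow(-801, -1)) = Mul(3395, Rational(-1, 801)) = Rational(-3395, 801)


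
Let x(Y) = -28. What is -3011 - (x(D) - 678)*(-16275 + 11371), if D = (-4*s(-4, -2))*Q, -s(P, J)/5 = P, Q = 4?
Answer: -3465235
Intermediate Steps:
s(P, J) = -5*P
D = -320 (D = -(-20)*(-4)*4 = -4*20*4 = -80*4 = -320)
-3011 - (x(D) - 678)*(-16275 + 11371) = -3011 - (-28 - 678)*(-16275 + 11371) = -3011 - (-706)*(-4904) = -3011 - 1*3462224 = -3011 - 3462224 = -3465235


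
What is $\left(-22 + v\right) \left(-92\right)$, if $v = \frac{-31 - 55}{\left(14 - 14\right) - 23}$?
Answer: $1680$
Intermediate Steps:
$v = \frac{86}{23}$ ($v = - \frac{86}{\left(14 - 14\right) - 23} = - \frac{86}{0 - 23} = - \frac{86}{-23} = \left(-86\right) \left(- \frac{1}{23}\right) = \frac{86}{23} \approx 3.7391$)
$\left(-22 + v\right) \left(-92\right) = \left(-22 + \frac{86}{23}\right) \left(-92\right) = \left(- \frac{420}{23}\right) \left(-92\right) = 1680$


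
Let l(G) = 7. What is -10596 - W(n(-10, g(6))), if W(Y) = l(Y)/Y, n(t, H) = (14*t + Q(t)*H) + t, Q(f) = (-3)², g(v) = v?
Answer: -1017209/96 ≈ -10596.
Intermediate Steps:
Q(f) = 9
n(t, H) = 9*H + 15*t (n(t, H) = (14*t + 9*H) + t = (9*H + 14*t) + t = 9*H + 15*t)
W(Y) = 7/Y
-10596 - W(n(-10, g(6))) = -10596 - 7/(9*6 + 15*(-10)) = -10596 - 7/(54 - 150) = -10596 - 7/(-96) = -10596 - 7*(-1)/96 = -10596 - 1*(-7/96) = -10596 + 7/96 = -1017209/96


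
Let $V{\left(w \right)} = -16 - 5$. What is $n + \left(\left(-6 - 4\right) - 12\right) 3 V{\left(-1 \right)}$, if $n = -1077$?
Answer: $309$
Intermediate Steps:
$V{\left(w \right)} = -21$ ($V{\left(w \right)} = -16 - 5 = -21$)
$n + \left(\left(-6 - 4\right) - 12\right) 3 V{\left(-1 \right)} = -1077 + \left(\left(-6 - 4\right) - 12\right) 3 \left(-21\right) = -1077 + \left(-10 - 12\right) 3 \left(-21\right) = -1077 + \left(-22\right) 3 \left(-21\right) = -1077 - -1386 = -1077 + 1386 = 309$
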